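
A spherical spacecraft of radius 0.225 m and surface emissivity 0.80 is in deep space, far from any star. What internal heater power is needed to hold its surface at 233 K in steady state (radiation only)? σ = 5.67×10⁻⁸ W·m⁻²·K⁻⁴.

P = εσ·4πr²·T⁴.
4πr² = 0.6362 m²; T⁴ = 2.947×10⁹ K⁴.
P = 0.80·5.67×10⁻⁸·0.6362·2.947×10⁹.

P ≈ 85.0 W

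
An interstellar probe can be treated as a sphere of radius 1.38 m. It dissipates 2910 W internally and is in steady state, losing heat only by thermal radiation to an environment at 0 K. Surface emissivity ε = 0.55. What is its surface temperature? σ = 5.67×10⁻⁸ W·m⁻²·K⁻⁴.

T ≈ 250 K

Steady state: internal power = radiated power, P = εσA T⁴.
Radiating area A = 4πr² = 23.93 m².
T⁴ = P/(εσA) = 2910/(0.55·5.67×10⁻⁸·23.93) = 3.899×10⁹ K⁴.
T = (3.899×10⁹)^(1/4).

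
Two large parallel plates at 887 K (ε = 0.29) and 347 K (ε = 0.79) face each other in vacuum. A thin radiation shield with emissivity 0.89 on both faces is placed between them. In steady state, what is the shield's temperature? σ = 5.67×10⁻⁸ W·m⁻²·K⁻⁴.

T_s ≈ 655 K

In steady state the net flux on the hot side equals that on the cold side.
σ(T₁⁴−T_s⁴)/D₁ = σ(T_s⁴−T₂⁴)/D₂, with D₁ = 1/ε₁+1/ε_s−1 = 3.572, D₂ = 1/ε_s+1/ε₂−1 = 1.389.
Solve for T_s⁴: T_s⁴ = (D₂·T₁⁴ + D₁·T₂⁴)/(D₁+D₂) = 1.838×10¹¹ K⁴.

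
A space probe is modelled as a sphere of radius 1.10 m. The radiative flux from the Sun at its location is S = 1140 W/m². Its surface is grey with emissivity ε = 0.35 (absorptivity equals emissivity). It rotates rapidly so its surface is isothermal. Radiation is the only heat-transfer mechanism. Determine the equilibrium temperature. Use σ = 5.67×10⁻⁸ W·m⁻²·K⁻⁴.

T ≈ 266 K

At equilibrium, absorbed power = emitted power.
Absorbing cross-section = πr² = 3.801 m²; emitting surface = 4πr² = 15.21 m² (ratio 4).
εS·A_cross = εσ·A_surf·T⁴  ⇒  T⁴ = S/(4σ)   (ε cancels).
T⁴ = 1140/(4·5.67×10⁻⁸) = 5.026×10⁹ K⁴.
T = (5.026×10⁹)^(1/4).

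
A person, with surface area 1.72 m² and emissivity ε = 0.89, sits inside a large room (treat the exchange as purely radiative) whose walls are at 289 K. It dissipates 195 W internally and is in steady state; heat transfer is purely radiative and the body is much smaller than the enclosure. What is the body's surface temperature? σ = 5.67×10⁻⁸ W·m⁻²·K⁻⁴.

T ≈ 310 K

For a small grey body in a large enclosure, net radiated power = εσA(T⁴ − T_w⁴).
Steady state: P = εσA(T⁴ − T_w⁴) with A = 1.72 m².
T⁴ = P/(εσA) + T_w⁴ = 195/(0.89·5.67×10⁻⁸·1.720) + (289)⁴
    = 2.247×10⁹ + 6.976×10⁹ = 9.222×10⁹ K⁴.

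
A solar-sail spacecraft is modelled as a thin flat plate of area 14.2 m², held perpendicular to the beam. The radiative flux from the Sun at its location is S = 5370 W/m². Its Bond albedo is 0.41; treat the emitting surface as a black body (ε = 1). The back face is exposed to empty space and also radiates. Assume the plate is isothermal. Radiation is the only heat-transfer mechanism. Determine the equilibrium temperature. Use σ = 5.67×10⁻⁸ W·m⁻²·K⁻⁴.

At equilibrium, absorbed power = emitted power.
Absorbing cross-section = A = 14.20 m²; emitting surface = 2A = 28.40 m² (ratio 2).
(1−a)S·A_cross = εσ·A_surf·T⁴  ⇒  T⁴ = (1−a)S/(2σ).
T⁴ = 0.590·5370/(2·5.67×10⁻⁸) = 2.794×10¹⁰ K⁴.
T = (2.794×10¹⁰)^(1/4).

T ≈ 409 K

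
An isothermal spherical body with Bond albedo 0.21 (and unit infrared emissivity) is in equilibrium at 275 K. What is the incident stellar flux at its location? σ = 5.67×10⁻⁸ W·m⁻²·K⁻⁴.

(1−a)S·πr² = σ·4πr²·T⁴ ⇒ S = 4σT⁴/(1−a).
S = 4·5.67×10⁻⁸·5.719×10⁹/0.790.

S ≈ 1640 W/m²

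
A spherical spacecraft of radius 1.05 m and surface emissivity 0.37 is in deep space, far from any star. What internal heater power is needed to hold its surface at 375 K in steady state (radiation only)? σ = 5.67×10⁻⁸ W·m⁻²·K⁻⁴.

P = εσ·4πr²·T⁴.
4πr² = 13.85 m²; T⁴ = 1.978×10¹⁰ K⁴.
P = 0.37·5.67×10⁻⁸·13.85·1.978×10¹⁰.

P ≈ 5750 W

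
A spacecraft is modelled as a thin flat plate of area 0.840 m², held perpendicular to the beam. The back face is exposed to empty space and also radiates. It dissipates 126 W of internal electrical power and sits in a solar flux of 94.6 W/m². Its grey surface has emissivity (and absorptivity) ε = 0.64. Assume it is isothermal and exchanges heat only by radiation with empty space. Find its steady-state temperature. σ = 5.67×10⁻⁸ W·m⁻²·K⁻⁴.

T ≈ 232 K

At steady state, absorbed solar power + internal power = radiated power.
Absorbed: α·S·A_cross = 0.64·94.6·0.8400 = 50.86 W (cross-section A).
Total input = 50.86 + 126 = 176.9 W.
Radiated: εσ·A_surf·T⁴ with A_surf = 2A = 1.680 m².
T⁴ = 176.9/(0.64·5.67×10⁻⁸·1.680) = 2.901×10⁹ K⁴.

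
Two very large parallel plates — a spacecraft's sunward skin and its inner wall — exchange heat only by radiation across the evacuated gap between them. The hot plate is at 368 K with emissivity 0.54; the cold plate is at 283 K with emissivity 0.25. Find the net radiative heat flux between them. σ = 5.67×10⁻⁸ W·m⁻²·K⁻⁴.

q ≈ 139 W/m²

For two infinite grey parallel plates, q = σ(T₁⁴ − T₂⁴)/(1/ε₁ + 1/ε₂ − 1).
T₁⁴ − T₂⁴ = 1.834×10¹⁰ − 6.414×10⁹ = 1.193×10¹⁰ K⁴.
1/ε₁ + 1/ε₂ − 1 = 1.852 + 4.000 − 1 = 4.852.
q = 5.67×10⁻⁸ × 1.193×10¹⁰ / 4.852.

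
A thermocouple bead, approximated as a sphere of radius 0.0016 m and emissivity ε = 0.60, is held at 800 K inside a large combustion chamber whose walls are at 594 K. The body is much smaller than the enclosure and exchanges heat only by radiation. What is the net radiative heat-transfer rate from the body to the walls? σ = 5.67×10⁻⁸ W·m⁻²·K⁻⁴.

For a small grey body in a large enclosure: P_net = εσA(T_body⁴ − T_wall⁴).
A = 4πr² = 3.217×10⁻⁵ m²; T_body⁴ − T_wall⁴ = 4.096×10¹¹ − 1.245×10¹¹ = 2.851×10¹¹ K⁴.
|P_net| = 0.60·5.67×10⁻⁸·3.217×10⁻⁵·2.851×10¹¹.

P_net ≈ 0.312 W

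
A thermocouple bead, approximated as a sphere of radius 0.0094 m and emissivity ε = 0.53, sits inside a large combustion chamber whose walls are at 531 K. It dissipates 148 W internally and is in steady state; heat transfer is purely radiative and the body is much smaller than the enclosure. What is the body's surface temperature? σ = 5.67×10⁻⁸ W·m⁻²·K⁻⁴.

For a small grey body in a large enclosure, net radiated power = εσA(T⁴ − T_w⁴).
Steady state: P = εσA(T⁴ − T_w⁴) with A = 4πr² = 0.001110 m².
T⁴ = P/(εσA) + T_w⁴ = 148/(0.53·5.67×10⁻⁸·0.001110) + (531)⁴
    = 4.435×10¹² + 7.950×10¹⁰ = 4.515×10¹² K⁴.

T ≈ 1460 K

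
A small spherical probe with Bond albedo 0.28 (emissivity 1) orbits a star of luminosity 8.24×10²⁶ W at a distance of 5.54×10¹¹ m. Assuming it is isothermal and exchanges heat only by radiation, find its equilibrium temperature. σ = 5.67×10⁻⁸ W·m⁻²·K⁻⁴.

First find the stellar flux at distance d: S = L/(4πd²) = 8.24×10²⁶/(4π·(5.54×10¹¹)²) = 213.6 W/m².
For an isothermal sphere, absorbed (1−a)S·πr² = emitted σ·4πr²·T⁴, so T⁴ = (1−a)S/(4σ).
T⁴ = 0.720·213.6/(4·5.67×10⁻⁸) = 6.782×10⁸ K⁴.

T ≈ 161 K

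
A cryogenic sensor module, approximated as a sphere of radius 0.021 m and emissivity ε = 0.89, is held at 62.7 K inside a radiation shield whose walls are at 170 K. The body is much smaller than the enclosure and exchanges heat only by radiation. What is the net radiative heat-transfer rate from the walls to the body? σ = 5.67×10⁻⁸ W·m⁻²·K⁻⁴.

For a small grey body in a large enclosure: P_net = εσA(T_body⁴ − T_wall⁴).
A = 4πr² = 0.005542 m²; T_body⁴ − T_wall⁴ = 1.546×10⁷ − 8.352×10⁸ = -8.198×10⁸ K⁴.
|P_net| = 0.89·5.67×10⁻⁸·0.005542·8.198×10⁸.

P_net ≈ 0.229 W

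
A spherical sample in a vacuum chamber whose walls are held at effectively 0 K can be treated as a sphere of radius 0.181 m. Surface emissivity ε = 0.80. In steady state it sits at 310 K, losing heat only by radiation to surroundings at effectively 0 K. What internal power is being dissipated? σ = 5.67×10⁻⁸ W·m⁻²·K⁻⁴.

Steady state: P = εσA T⁴.
A = 4πr² = 0.4117 m²; T⁴ = (310)⁴ = 9.235×10⁹ K⁴.
P = 0.80 × 5.67×10⁻⁸ × 0.4117 × 9.235×10⁹.

P ≈ 172 W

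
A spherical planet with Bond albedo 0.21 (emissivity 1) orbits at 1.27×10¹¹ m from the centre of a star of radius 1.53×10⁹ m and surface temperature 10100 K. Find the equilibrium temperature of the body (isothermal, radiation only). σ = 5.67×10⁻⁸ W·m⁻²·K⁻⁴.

The star's surface emits σT_*⁴; at distance d the flux is S = σT_*⁴(R_*/d)².
S = 5.67×10⁻⁸·(10100)⁴·(1.53×10⁹/1.27×10¹¹)² = 85630 W/m².
For an isothermal sphere T⁴ = (1−a)S/(4σ) = 2.983×10¹¹ K⁴.

T ≈ 739 K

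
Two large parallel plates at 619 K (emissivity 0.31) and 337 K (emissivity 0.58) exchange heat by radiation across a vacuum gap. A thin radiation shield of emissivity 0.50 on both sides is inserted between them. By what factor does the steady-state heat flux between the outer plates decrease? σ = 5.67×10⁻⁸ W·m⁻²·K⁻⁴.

Without shield: q₀ = σΔ(T⁴)/(1/ε₁+1/ε₂−1) with denominator 3.950.
With shield the two gaps are in series; the resistances add: (1/ε₁+1/ε_s−1)+(1/ε_s+1/ε₂−1) = 4.226+2.724 = 6.950.
Heat-flux ratio q₀/q = 6.950/3.950.

factor ≈ 1.76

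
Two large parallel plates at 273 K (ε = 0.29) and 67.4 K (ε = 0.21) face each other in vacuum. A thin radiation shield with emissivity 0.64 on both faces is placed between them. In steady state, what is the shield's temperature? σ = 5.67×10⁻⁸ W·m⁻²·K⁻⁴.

T_s ≈ 237 K

In steady state the net flux on the hot side equals that on the cold side.
σ(T₁⁴−T_s⁴)/D₁ = σ(T_s⁴−T₂⁴)/D₂, with D₁ = 1/ε₁+1/ε_s−1 = 4.011, D₂ = 1/ε_s+1/ε₂−1 = 5.324.
Solve for T_s⁴: T_s⁴ = (D₂·T₁⁴ + D₁·T₂⁴)/(D₁+D₂) = 3.177×10⁹ K⁴.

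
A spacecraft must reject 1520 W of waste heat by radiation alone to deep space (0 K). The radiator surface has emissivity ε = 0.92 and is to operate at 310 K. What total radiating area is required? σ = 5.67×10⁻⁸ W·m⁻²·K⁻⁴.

P = εσA T⁴ ⇒ A = P/(εσT⁴).
T⁴ = 9.235×10⁹ K⁴.
A = 1520/(0.92 × 5.67×10⁻⁸ × 9.235×10⁹).

A ≈ 3.16 m²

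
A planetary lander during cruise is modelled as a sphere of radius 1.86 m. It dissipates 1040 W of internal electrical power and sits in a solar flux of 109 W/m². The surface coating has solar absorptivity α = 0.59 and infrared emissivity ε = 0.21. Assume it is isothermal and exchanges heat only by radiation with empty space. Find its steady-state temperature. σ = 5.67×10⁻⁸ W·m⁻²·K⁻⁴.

T ≈ 241 K

At steady state, absorbed solar power + internal power = radiated power.
Absorbed: α·S·A_cross = 0.59·109·10.87 = 699.0 W (cross-section πr²).
Total input = 699.0 + 1040 = 1739 W.
Radiated: εσ·A_surf·T⁴ with A_surf = 4πr² = 43.47 m².
T⁴ = 1739/(0.21·5.67×10⁻⁸·43.47) = 3.359×10⁹ K⁴.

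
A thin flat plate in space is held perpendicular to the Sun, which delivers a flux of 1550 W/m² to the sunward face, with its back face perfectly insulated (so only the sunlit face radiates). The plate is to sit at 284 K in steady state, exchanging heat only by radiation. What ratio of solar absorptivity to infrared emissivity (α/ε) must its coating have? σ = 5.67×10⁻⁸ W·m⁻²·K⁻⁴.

Balance: αS·A = εσ·1A·T⁴ ⇒ α/ε = σT⁴/S.
α/ε = 5.67×10⁻⁸·(284)⁴/1550 = 5.67×10⁻⁸·6.505×10⁹/1550.

α/ε ≈ 0.238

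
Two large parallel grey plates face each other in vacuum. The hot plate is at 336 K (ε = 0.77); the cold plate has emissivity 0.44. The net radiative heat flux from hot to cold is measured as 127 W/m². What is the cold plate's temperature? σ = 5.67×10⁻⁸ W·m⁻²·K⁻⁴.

T₂ ≈ 289 K

q = σ(T₁⁴ − T₂⁴)/(1/ε₁ + 1/ε₂ − 1); denominator = 2.571.
T₂⁴ = T₁⁴ − q·(1/ε₁+1/ε₂−1)/σ = 1.275×10¹⁰ − 127·2.571/5.67×10⁻⁸
    = 6.986×10⁹ K⁴.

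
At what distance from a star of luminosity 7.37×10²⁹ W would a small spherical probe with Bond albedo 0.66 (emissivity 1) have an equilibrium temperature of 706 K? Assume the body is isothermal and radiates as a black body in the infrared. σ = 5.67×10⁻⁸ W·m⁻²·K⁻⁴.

d ≈ 5.95×10¹¹ m

For an isothermal black-emitting sphere, (1−a)S·πr² = σ·4πr²·T⁴ ⇒ S = 4σT⁴/(1−a).
S = 4·5.67×10⁻⁸·(706)⁴/0.340 = 1.657×10⁵ W/m².
Flux falls as S = L/(4πd²), so d = √(L/(4πS)) = √(7.37×10²⁹/(4π·1.657×10⁵)).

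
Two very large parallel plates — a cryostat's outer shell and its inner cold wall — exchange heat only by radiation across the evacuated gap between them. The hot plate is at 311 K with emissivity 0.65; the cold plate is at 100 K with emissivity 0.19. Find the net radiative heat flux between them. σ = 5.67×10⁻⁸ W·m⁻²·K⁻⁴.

q ≈ 90.4 W/m²

For two infinite grey parallel plates, q = σ(T₁⁴ − T₂⁴)/(1/ε₁ + 1/ε₂ − 1).
T₁⁴ − T₂⁴ = 9.355×10⁹ − 1.000×10⁸ = 9.255×10⁹ K⁴.
1/ε₁ + 1/ε₂ − 1 = 1.538 + 5.263 − 1 = 5.802.
q = 5.67×10⁻⁸ × 9.255×10⁹ / 5.802.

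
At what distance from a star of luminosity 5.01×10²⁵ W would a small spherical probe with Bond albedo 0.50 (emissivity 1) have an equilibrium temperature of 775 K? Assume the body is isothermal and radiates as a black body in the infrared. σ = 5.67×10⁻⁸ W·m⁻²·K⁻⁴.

For an isothermal black-emitting sphere, (1−a)S·πr² = σ·4πr²·T⁴ ⇒ S = 4σT⁴/(1−a).
S = 4·5.67×10⁻⁸·(775)⁴/0.500 = 1.636×10⁵ W/m².
Flux falls as S = L/(4πd²), so d = √(L/(4πS)) = √(5.01×10²⁵/(4π·1.636×10⁵)).

d ≈ 4.94×10⁹ m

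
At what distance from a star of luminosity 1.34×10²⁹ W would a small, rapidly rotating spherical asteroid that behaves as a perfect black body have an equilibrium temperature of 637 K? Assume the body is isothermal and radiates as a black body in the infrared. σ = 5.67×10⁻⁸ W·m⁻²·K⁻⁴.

For an isothermal black-emitting sphere, (1−a)S·πr² = σ·4πr²·T⁴ ⇒ S = 4σT⁴/(1−a).
S = 4·5.67×10⁻⁸·(637)⁴/1.00 = 37340 W/m².
Flux falls as S = L/(4πd²), so d = √(L/(4πS)) = √(1.34×10²⁹/(4π·37340)).

d ≈ 5.34×10¹¹ m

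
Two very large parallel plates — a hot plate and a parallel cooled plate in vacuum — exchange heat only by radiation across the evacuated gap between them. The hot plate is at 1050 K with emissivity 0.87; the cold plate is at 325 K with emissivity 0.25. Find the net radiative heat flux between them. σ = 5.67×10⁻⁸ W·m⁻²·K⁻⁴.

For two infinite grey parallel plates, q = σ(T₁⁴ − T₂⁴)/(1/ε₁ + 1/ε₂ − 1).
T₁⁴ − T₂⁴ = 1.216×10¹² − 1.116×10¹⁰ = 1.204×10¹² K⁴.
1/ε₁ + 1/ε₂ − 1 = 1.149 + 4.000 − 1 = 4.149.
q = 5.67×10⁻⁸ × 1.204×10¹² / 4.149.

q ≈ 16500 W/m²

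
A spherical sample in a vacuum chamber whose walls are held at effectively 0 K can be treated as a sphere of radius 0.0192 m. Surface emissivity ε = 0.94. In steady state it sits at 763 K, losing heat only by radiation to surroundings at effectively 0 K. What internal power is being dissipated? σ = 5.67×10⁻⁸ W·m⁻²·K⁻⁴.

P ≈ 83.7 W

Steady state: P = εσA T⁴.
A = 4πr² = 0.004632 m²; T⁴ = (763)⁴ = 3.389×10¹¹ K⁴.
P = 0.94 × 5.67×10⁻⁸ × 0.004632 × 3.389×10¹¹.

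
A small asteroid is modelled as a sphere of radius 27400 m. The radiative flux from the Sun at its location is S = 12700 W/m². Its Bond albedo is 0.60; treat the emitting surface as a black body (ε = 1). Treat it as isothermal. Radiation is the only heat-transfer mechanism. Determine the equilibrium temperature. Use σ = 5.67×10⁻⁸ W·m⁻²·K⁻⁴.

At equilibrium, absorbed power = emitted power.
Absorbing cross-section = πr² = 2.359×10⁹ m²; emitting surface = 4πr² = 9.434×10⁹ m² (ratio 4).
(1−a)S·A_cross = εσ·A_surf·T⁴  ⇒  T⁴ = (1−a)S/(4σ).
T⁴ = 0.400·12700/(4·5.67×10⁻⁸) = 2.240×10¹⁰ K⁴.
T = (2.240×10¹⁰)^(1/4).

T ≈ 387 K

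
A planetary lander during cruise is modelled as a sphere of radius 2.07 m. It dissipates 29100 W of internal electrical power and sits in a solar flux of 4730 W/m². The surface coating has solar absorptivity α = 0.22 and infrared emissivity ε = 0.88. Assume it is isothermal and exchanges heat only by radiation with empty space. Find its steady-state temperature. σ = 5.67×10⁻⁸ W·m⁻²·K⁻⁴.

T ≈ 356 K

At steady state, absorbed solar power + internal power = radiated power.
Absorbed: α·S·A_cross = 0.22·4730·13.46 = 14010 W (cross-section πr²).
Total input = 14010 + 29100 = 43110 W.
Radiated: εσ·A_surf·T⁴ with A_surf = 4πr² = 53.85 m².
T⁴ = 43110/(0.88·5.67×10⁻⁸·53.85) = 1.605×10¹⁰ K⁴.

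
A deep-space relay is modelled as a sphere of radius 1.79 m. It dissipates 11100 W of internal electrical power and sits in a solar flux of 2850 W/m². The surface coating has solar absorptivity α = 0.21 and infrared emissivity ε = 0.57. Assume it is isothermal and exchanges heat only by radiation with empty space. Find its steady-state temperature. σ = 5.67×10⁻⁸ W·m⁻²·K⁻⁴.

T ≈ 339 K

At steady state, absorbed solar power + internal power = radiated power.
Absorbed: α·S·A_cross = 0.21·2850·10.07 = 6024 W (cross-section πr²).
Total input = 6024 + 11100 = 17120 W.
Radiated: εσ·A_surf·T⁴ with A_surf = 4πr² = 40.26 m².
T⁴ = 17120/(0.57·5.67×10⁻⁸·40.26) = 1.316×10¹⁰ K⁴.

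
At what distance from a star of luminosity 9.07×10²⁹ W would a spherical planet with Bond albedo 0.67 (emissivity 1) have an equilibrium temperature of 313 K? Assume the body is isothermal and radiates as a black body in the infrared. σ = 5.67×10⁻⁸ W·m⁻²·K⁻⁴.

d ≈ 3.31×10¹² m

For an isothermal black-emitting sphere, (1−a)S·πr² = σ·4πr²·T⁴ ⇒ S = 4σT⁴/(1−a).
S = 4·5.67×10⁻⁸·(313)⁴/0.330 = 6596 W/m².
Flux falls as S = L/(4πd²), so d = √(L/(4πS)) = √(9.07×10²⁹/(4π·6596)).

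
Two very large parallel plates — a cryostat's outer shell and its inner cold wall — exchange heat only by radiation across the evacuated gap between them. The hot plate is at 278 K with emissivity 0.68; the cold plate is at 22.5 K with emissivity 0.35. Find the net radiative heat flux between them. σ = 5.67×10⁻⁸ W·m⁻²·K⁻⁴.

q ≈ 102 W/m²

For two infinite grey parallel plates, q = σ(T₁⁴ − T₂⁴)/(1/ε₁ + 1/ε₂ − 1).
T₁⁴ − T₂⁴ = 5.973×10⁹ − 2.563×10⁵ = 5.973×10⁹ K⁴.
1/ε₁ + 1/ε₂ − 1 = 1.471 + 2.857 − 1 = 3.328.
q = 5.67×10⁻⁸ × 5.973×10⁹ / 3.328.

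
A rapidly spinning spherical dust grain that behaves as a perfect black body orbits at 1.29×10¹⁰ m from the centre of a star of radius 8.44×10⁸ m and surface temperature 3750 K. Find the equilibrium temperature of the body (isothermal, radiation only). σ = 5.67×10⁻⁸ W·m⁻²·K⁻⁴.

The star's surface emits σT_*⁴; at distance d the flux is S = σT_*⁴(R_*/d)².
S = 5.67×10⁻⁸·(3750)⁴·(8.44×10⁸/1.29×10¹⁰)² = 48000 W/m².
For an isothermal sphere T⁴ = (1−a)S/(4σ) = 2.116×10¹¹ K⁴.

T ≈ 678 K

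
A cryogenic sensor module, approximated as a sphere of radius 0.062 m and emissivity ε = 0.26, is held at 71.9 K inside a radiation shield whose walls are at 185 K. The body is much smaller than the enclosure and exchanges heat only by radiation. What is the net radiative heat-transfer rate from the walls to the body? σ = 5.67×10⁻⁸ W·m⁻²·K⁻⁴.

P_net ≈ 0.815 W

For a small grey body in a large enclosure: P_net = εσA(T_body⁴ − T_wall⁴).
A = 4πr² = 0.04831 m²; T_body⁴ − T_wall⁴ = 2.672×10⁷ − 1.171×10⁹ = -1.145×10⁹ K⁴.
|P_net| = 0.26·5.67×10⁻⁸·0.04831·1.145×10⁹.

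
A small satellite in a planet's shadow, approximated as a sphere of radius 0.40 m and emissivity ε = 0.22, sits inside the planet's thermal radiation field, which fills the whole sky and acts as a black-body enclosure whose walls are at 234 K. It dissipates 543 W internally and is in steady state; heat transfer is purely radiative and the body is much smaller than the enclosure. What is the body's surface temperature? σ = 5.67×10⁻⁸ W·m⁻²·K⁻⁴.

For a small grey body in a large enclosure, net radiated power = εσA(T⁴ − T_w⁴).
Steady state: P = εσA(T⁴ − T_w⁴) with A = 4πr² = 2.011 m².
T⁴ = P/(εσA) + T_w⁴ = 543/(0.22·5.67×10⁻⁸·2.011) + (234)⁴
    = 2.165×10¹⁰ + 2.998×10⁹ = 2.465×10¹⁰ K⁴.

T ≈ 396 K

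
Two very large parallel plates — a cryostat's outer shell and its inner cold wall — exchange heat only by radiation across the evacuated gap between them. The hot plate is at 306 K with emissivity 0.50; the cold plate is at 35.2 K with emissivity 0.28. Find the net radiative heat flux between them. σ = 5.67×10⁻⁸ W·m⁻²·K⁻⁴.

q ≈ 109 W/m²

For two infinite grey parallel plates, q = σ(T₁⁴ − T₂⁴)/(1/ε₁ + 1/ε₂ − 1).
T₁⁴ − T₂⁴ = 8.768×10⁹ − 1.535×10⁶ = 8.766×10⁹ K⁴.
1/ε₁ + 1/ε₂ − 1 = 2.000 + 3.571 − 1 = 4.571.
q = 5.67×10⁻⁸ × 8.766×10⁹ / 4.571.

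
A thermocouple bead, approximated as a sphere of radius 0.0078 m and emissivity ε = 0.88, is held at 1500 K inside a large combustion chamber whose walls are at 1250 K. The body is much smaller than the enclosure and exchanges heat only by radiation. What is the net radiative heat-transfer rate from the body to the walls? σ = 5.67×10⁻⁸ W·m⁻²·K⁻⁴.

For a small grey body in a large enclosure: P_net = εσA(T_body⁴ − T_wall⁴).
A = 4πr² = 7.645×10⁻⁴ m²; T_body⁴ − T_wall⁴ = 5.062×10¹² − 2.441×10¹² = 2.621×10¹² K⁴.
|P_net| = 0.88·5.67×10⁻⁸·7.645×10⁻⁴·2.621×10¹².

P_net ≈ 100 W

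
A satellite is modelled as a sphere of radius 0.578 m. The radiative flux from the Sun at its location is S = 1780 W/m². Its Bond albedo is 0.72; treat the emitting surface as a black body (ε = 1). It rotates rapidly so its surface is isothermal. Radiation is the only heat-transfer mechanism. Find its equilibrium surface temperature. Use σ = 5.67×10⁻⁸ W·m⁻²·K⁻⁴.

At equilibrium, absorbed power = emitted power.
Absorbing cross-section = πr² = 1.050 m²; emitting surface = 4πr² = 4.198 m² (ratio 4).
(1−a)S·A_cross = εσ·A_surf·T⁴  ⇒  T⁴ = (1−a)S/(4σ).
T⁴ = 0.280·1780/(4·5.67×10⁻⁸) = 2.198×10⁹ K⁴.
T = (2.198×10⁹)^(1/4).

T ≈ 217 K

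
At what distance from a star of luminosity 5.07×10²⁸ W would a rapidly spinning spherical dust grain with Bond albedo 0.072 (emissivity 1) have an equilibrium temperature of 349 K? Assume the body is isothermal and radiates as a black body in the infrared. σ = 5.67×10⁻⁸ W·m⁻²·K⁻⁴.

d ≈ 1.05×10¹² m

For an isothermal black-emitting sphere, (1−a)S·πr² = σ·4πr²·T⁴ ⇒ S = 4σT⁴/(1−a).
S = 4·5.67×10⁻⁸·(349)⁴/0.928 = 3626 W/m².
Flux falls as S = L/(4πd²), so d = √(L/(4πS)) = √(5.07×10²⁸/(4π·3626)).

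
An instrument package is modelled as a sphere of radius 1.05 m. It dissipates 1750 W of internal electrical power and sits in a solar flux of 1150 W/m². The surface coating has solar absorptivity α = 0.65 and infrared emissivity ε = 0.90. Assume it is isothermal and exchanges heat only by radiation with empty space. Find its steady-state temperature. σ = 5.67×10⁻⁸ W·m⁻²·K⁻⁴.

T ≈ 280 K

At steady state, absorbed solar power + internal power = radiated power.
Absorbed: α·S·A_cross = 0.65·1150·3.464 = 2589 W (cross-section πr²).
Total input = 2589 + 1750 = 4339 W.
Radiated: εσ·A_surf·T⁴ with A_surf = 4πr² = 13.85 m².
T⁴ = 4339/(0.90·5.67×10⁻⁸·13.85) = 6.137×10⁹ K⁴.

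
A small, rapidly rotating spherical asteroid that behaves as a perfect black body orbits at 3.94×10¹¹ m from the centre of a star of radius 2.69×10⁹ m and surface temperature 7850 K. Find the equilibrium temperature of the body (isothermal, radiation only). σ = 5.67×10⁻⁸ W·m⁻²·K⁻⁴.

The star's surface emits σT_*⁴; at distance d the flux is S = σT_*⁴(R_*/d)².
S = 5.67×10⁻⁸·(7850)⁴·(2.69×10⁹/3.94×10¹¹)² = 10040 W/m².
For an isothermal sphere T⁴ = (1−a)S/(4σ) = 4.425×10¹⁰ K⁴.

T ≈ 459 K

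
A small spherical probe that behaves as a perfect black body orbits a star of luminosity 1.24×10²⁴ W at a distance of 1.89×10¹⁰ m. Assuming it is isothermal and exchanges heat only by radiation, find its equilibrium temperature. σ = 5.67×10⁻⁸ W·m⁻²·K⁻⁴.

First find the stellar flux at distance d: S = L/(4πd²) = 1.24×10²⁴/(4π·(1.89×10¹⁰)²) = 276.2 W/m².
For an isothermal sphere, absorbed (1−a)S·πr² = emitted σ·4πr²·T⁴, so T⁴ = (1−a)S/(4σ).
T⁴ = 1.00·276.2/(4·5.67×10⁻⁸) = 1.218×10⁹ K⁴.

T ≈ 187 K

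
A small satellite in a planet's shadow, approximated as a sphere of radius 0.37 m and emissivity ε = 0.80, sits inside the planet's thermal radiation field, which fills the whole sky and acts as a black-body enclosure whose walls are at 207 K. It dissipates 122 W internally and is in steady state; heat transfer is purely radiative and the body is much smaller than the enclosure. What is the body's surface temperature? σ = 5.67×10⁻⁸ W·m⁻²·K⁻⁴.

For a small grey body in a large enclosure, net radiated power = εσA(T⁴ − T_w⁴).
Steady state: P = εσA(T⁴ − T_w⁴) with A = 4πr² = 1.720 m².
T⁴ = P/(εσA) + T_w⁴ = 122/(0.80·5.67×10⁻⁸·1.720) + (207)⁴
    = 1.563×10⁹ + 1.836×10⁹ = 3.399×10⁹ K⁴.

T ≈ 241 K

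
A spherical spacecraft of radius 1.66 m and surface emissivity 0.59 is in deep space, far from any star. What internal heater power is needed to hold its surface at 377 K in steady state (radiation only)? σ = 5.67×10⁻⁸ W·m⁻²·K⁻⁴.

P = εσ·4πr²·T⁴.
4πr² = 34.63 m²; T⁴ = 2.020×10¹⁰ K⁴.
P = 0.59·5.67×10⁻⁸·34.63·2.020×10¹⁰.

P ≈ 23400 W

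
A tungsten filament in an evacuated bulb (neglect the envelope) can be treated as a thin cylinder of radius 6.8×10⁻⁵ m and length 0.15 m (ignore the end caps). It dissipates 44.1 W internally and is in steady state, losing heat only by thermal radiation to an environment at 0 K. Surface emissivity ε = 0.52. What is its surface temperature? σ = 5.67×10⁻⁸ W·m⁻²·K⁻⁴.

T ≈ 2200 K

Steady state: internal power = radiated power, P = εσA T⁴.
Radiating area A = 2πrL = 6.409×10⁻⁵ m².
T⁴ = P/(εσA) = 44.1/(0.52·5.67×10⁻⁸·6.409×10⁻⁵) = 2.334×10¹³ K⁴.
T = (2.334×10¹³)^(1/4).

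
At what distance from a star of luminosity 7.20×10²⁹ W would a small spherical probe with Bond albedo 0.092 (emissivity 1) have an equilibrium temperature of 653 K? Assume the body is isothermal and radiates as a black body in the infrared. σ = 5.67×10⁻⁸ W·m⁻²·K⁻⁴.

d ≈ 1.12×10¹² m

For an isothermal black-emitting sphere, (1−a)S·πr² = σ·4πr²·T⁴ ⇒ S = 4σT⁴/(1−a).
S = 4·5.67×10⁻⁸·(653)⁴/0.908 = 45420 W/m².
Flux falls as S = L/(4πd²), so d = √(L/(4πS)) = √(7.20×10²⁹/(4π·45420)).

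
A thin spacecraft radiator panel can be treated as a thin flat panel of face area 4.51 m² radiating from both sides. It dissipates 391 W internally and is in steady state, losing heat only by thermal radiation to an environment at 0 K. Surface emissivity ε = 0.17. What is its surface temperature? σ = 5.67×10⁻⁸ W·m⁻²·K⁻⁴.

Steady state: internal power = radiated power, P = εσA T⁴.
Radiating area A = 2·4.51 = 9.020 m².
T⁴ = P/(εσA) = 391/(0.17·5.67×10⁻⁸·9.020) = 4.497×10⁹ K⁴.
T = (4.497×10⁹)^(1/4).

T ≈ 259 K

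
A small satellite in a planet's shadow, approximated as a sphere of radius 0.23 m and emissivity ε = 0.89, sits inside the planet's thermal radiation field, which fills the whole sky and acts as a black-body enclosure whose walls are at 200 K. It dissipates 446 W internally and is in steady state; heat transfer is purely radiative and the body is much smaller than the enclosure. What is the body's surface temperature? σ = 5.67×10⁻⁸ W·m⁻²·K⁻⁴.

T ≈ 349 K

For a small grey body in a large enclosure, net radiated power = εσA(T⁴ − T_w⁴).
Steady state: P = εσA(T⁴ − T_w⁴) with A = 4πr² = 0.6648 m².
T⁴ = P/(εσA) + T_w⁴ = 446/(0.89·5.67×10⁻⁸·0.6648) + (200)⁴
    = 1.330×10¹⁰ + 1.600×10⁹ = 1.490×10¹⁰ K⁴.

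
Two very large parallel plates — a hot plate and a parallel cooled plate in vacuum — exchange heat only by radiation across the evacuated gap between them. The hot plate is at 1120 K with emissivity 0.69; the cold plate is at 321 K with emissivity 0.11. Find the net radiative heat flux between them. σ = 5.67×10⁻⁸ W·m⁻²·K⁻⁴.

q ≈ 9290 W/m²

For two infinite grey parallel plates, q = σ(T₁⁴ − T₂⁴)/(1/ε₁ + 1/ε₂ − 1).
T₁⁴ − T₂⁴ = 1.574×10¹² − 1.062×10¹⁰ = 1.563×10¹² K⁴.
1/ε₁ + 1/ε₂ − 1 = 1.449 + 9.091 − 1 = 9.540.
q = 5.67×10⁻⁸ × 1.563×10¹² / 9.540.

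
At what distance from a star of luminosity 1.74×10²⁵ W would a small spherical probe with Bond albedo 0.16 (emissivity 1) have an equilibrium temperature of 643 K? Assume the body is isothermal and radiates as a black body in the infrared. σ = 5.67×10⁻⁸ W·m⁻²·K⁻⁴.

For an isothermal black-emitting sphere, (1−a)S·πr² = σ·4πr²·T⁴ ⇒ S = 4σT⁴/(1−a).
S = 4·5.67×10⁻⁸·(643)⁴/0.840 = 46150 W/m².
Flux falls as S = L/(4πd²), so d = √(L/(4πS)) = √(1.74×10²⁵/(4π·46150)).

d ≈ 5.48×10⁹ m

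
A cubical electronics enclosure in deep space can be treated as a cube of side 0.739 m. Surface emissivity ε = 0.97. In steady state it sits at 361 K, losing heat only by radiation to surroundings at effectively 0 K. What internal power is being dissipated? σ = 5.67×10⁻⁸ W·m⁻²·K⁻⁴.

Steady state: P = εσA T⁴.
A = 6L² = 3.277 m²; T⁴ = (361)⁴ = 1.698×10¹⁰ K⁴.
P = 0.97 × 5.67×10⁻⁸ × 3.277 × 1.698×10¹⁰.

P ≈ 3060 W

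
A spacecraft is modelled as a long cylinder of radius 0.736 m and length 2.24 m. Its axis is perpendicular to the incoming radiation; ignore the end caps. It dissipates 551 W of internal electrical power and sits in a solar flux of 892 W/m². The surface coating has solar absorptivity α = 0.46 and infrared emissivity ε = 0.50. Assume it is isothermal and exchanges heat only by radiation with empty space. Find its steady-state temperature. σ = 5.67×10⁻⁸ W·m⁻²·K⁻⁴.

T ≈ 284 K

At steady state, absorbed solar power + internal power = radiated power.
Absorbed: α·S·A_cross = 0.46·892·3.297 = 1353 W (cross-section 2rL).
Total input = 1353 + 551 = 1904 W.
Radiated: εσ·A_surf·T⁴ with A_surf = 2πrL = 10.36 m².
T⁴ = 1904/(0.50·5.67×10⁻⁸·10.36) = 6.483×10⁹ K⁴.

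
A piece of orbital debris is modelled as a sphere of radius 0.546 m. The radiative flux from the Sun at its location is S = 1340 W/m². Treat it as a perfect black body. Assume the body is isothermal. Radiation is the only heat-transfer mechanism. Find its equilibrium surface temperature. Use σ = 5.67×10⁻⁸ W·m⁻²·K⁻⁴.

T ≈ 277 K

At equilibrium, absorbed power = emitted power.
Absorbing cross-section = πr² = 0.9366 m²; emitting surface = 4πr² = 3.746 m² (ratio 4).
S·A_cross = εσ·A_surf·T⁴  ⇒  T⁴ = S/(4σ).
T⁴ = 1.00·1340/(4·5.67×10⁻⁸) = 5.908×10⁹ K⁴.
T = (5.908×10⁹)^(1/4).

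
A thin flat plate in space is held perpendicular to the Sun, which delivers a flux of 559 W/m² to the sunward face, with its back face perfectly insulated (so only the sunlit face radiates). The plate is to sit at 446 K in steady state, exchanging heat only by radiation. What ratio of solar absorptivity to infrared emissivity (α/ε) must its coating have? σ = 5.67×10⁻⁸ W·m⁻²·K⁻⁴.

Balance: αS·A = εσ·1A·T⁴ ⇒ α/ε = σT⁴/S.
α/ε = 5.67×10⁻⁸·(446)⁴/559 = 5.67×10⁻⁸·3.957×10¹⁰/559.

α/ε ≈ 4.01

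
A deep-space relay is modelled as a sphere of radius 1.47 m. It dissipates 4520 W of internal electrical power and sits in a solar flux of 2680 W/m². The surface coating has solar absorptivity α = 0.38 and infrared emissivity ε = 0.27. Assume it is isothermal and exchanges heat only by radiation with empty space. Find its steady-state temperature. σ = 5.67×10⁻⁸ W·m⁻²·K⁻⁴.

T ≈ 407 K

At steady state, absorbed solar power + internal power = radiated power.
Absorbed: α·S·A_cross = 0.38·2680·6.789 = 6914 W (cross-section πr²).
Total input = 6914 + 4520 = 11430 W.
Radiated: εσ·A_surf·T⁴ with A_surf = 4πr² = 27.15 m².
T⁴ = 11430/(0.27·5.67×10⁻⁸·27.15) = 2.750×10¹⁰ K⁴.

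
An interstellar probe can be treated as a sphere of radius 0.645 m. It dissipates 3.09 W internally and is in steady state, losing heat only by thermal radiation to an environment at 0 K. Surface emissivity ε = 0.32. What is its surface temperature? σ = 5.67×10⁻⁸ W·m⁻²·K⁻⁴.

Steady state: internal power = radiated power, P = εσA T⁴.
Radiating area A = 4πr² = 5.228 m².
T⁴ = P/(εσA) = 3.09/(0.32·5.67×10⁻⁸·5.228) = 3.258×10⁷ K⁴.
T = (3.258×10⁷)^(1/4).

T ≈ 75.5 K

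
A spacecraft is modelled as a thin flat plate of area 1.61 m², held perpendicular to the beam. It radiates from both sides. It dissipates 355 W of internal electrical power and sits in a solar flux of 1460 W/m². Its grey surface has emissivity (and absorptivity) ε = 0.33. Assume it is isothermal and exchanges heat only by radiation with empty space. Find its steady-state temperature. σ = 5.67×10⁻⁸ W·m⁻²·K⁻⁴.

At steady state, absorbed solar power + internal power = radiated power.
Absorbed: α·S·A_cross = 0.33·1460·1.610 = 775.7 W (cross-section A).
Total input = 775.7 + 355 = 1131 W.
Radiated: εσ·A_surf·T⁴ with A_surf = 2A = 3.220 m².
T⁴ = 1131/(0.33·5.67×10⁻⁸·3.220) = 1.877×10¹⁰ K⁴.

T ≈ 370 K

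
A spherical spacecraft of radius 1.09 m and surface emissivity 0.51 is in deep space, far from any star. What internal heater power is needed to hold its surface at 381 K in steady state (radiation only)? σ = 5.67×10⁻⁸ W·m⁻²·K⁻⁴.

P = εσ·4πr²·T⁴.
4πr² = 14.93 m²; T⁴ = 2.107×10¹⁰ K⁴.
P = 0.51·5.67×10⁻⁸·14.93·2.107×10¹⁰.

P ≈ 9100 W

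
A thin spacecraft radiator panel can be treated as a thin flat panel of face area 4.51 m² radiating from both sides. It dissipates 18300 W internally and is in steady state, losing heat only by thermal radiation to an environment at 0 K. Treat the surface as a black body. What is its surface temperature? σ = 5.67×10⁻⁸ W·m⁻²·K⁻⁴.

T ≈ 435 K

Steady state: internal power = radiated power, P = εσA T⁴.
Radiating area A = 2·4.51 = 9.020 m².
T⁴ = P/(εσA) = 18300/(1.0·5.67×10⁻⁸·9.020) = 3.578×10¹⁰ K⁴.
T = (3.578×10¹⁰)^(1/4).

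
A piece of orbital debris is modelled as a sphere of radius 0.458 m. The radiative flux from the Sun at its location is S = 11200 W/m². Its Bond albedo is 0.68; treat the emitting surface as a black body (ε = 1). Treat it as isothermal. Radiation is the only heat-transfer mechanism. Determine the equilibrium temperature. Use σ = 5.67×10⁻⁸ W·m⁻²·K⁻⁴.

T ≈ 355 K

At equilibrium, absorbed power = emitted power.
Absorbing cross-section = πr² = 0.6590 m²; emitting surface = 4πr² = 2.636 m² (ratio 4).
(1−a)S·A_cross = εσ·A_surf·T⁴  ⇒  T⁴ = (1−a)S/(4σ).
T⁴ = 0.320·11200/(4·5.67×10⁻⁸) = 1.580×10¹⁰ K⁴.
T = (1.580×10¹⁰)^(1/4).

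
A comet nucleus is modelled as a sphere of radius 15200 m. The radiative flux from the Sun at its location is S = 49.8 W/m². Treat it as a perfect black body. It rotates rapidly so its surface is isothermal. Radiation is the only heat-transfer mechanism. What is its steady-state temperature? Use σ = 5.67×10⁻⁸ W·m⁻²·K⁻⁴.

T ≈ 122 K

At equilibrium, absorbed power = emitted power.
Absorbing cross-section = πr² = 7.258×10⁸ m²; emitting surface = 4πr² = 2.903×10⁹ m² (ratio 4).
S·A_cross = εσ·A_surf·T⁴  ⇒  T⁴ = S/(4σ).
T⁴ = 1.00·49.8/(4·5.67×10⁻⁸) = 2.196×10⁸ K⁴.
T = (2.196×10⁸)^(1/4).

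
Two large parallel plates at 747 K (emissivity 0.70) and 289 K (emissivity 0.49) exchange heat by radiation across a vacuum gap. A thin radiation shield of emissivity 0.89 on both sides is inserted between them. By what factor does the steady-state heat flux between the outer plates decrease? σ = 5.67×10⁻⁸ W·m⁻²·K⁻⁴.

Without shield: q₀ = σΔ(T⁴)/(1/ε₁+1/ε₂−1) with denominator 2.469.
With shield the two gaps are in series; the resistances add: (1/ε₁+1/ε_s−1)+(1/ε_s+1/ε₂−1) = 1.552+2.164 = 3.717.
Heat-flux ratio q₀/q = 3.717/2.469.

factor ≈ 1.51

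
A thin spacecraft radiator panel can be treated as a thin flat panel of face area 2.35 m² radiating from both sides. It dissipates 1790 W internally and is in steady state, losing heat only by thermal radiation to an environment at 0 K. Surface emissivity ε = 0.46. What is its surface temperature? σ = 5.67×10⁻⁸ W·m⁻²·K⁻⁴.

Steady state: internal power = radiated power, P = εσA T⁴.
Radiating area A = 2·2.35 = 4.700 m².
T⁴ = P/(εσA) = 1790/(0.46·5.67×10⁻⁸·4.700) = 1.460×10¹⁰ K⁴.
T = (1.460×10¹⁰)^(1/4).

T ≈ 348 K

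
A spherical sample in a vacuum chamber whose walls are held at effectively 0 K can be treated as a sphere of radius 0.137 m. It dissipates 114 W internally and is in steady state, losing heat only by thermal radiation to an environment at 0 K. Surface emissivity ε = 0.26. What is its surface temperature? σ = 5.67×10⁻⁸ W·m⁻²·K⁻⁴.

Steady state: internal power = radiated power, P = εσA T⁴.
Radiating area A = 4πr² = 0.2359 m².
T⁴ = P/(εσA) = 114/(0.26·5.67×10⁻⁸·0.2359) = 3.279×10¹⁰ K⁴.
T = (3.279×10¹⁰)^(1/4).

T ≈ 426 K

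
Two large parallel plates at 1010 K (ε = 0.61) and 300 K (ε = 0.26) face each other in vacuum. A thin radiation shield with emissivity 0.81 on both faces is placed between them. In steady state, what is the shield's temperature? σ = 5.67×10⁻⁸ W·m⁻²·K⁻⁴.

T_s ≈ 920 K

In steady state the net flux on the hot side equals that on the cold side.
σ(T₁⁴−T_s⁴)/D₁ = σ(T_s⁴−T₂⁴)/D₂, with D₁ = 1/ε₁+1/ε_s−1 = 1.874, D₂ = 1/ε_s+1/ε₂−1 = 4.081.
Solve for T_s⁴: T_s⁴ = (D₂·T₁⁴ + D₁·T₂⁴)/(D₁+D₂) = 7.157×10¹¹ K⁴.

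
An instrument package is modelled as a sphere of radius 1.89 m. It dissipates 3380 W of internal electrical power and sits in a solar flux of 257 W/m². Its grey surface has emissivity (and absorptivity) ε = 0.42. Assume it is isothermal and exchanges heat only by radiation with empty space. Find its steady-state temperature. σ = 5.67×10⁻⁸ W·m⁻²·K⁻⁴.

T ≈ 256 K

At steady state, absorbed solar power + internal power = radiated power.
Absorbed: α·S·A_cross = 0.42·257·11.22 = 1211 W (cross-section πr²).
Total input = 1211 + 3380 = 4591 W.
Radiated: εσ·A_surf·T⁴ with A_surf = 4πr² = 44.89 m².
T⁴ = 4591/(0.42·5.67×10⁻⁸·44.89) = 4.295×10⁹ K⁴.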